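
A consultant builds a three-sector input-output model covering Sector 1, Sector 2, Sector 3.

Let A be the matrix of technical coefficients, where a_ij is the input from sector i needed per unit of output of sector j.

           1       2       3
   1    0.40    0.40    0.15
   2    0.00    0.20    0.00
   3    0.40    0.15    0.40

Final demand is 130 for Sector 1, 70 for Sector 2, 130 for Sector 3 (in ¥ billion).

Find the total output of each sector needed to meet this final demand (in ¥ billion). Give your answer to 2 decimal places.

x_1 = 401.56, x_2 = 87.50, x_3 = 506.25

I − A =
  [   0.60    -0.40    -0.15]
  [   0.00     0.80     0.00]
  [  -0.40    -0.15     0.60]
Cofactors of I−A, C_ij = (−1)^(i+j)·(minor ij) (rows/columns in the sector order above):
  C_11 = (0.80)(0.60) − (0.00)(-0.15) = 0.4800
  C_12 = −[(0.00)(0.60) − (0.00)(-0.40)] = 0.0000
  C_13 = (0.00)(-0.15) − (0.80)(-0.40) = 0.3200
  C_21 = −[(-0.40)(0.60) − (-0.15)(-0.15)] = 0.2625
  C_22 = (0.60)(0.60) − (-0.15)(-0.40) = 0.3000
  C_23 = −[(0.60)(-0.15) − (-0.40)(-0.40)] = 0.2500
  C_31 = (-0.40)(0.00) − (-0.15)(0.80) = 0.1200
  C_32 = −[(0.60)(0.00) − (-0.15)(0.00)] = 0.0000
  C_33 = (0.60)(0.80) − (-0.40)(0.00) = 0.4800
det(I−A) = Σ_j (I−A)_1j·C_1j = (0.60)(0.4800) + (-0.40)(0.0000) + (-0.15)(0.3200) = 0.2400
adj(I−A) = Cᵀ =
  [ 0.4800   0.2625   0.1200]
  [ 0.0000   0.3000   0.0000]
  [ 0.3200   0.2500   0.4800]
(I − A)⁻¹ = adj(I−A) / det(I−A) ≈
  [   2.0000     1.0938     0.5000]
  [   0.0000     1.2500     0.0000]
  [   1.3333     1.0417     2.0000]
x = (I − A)⁻¹ d = adj(I−A)·d / det(I−A), with det(I−A) = 0.2400:
  x_1 = (0.4800·130 + 0.2625·70 + 0.1200·130) / 0.2400 = 96.375 / 0.2400 ≈ 401.56
  x_2 = (0.0000·130 + 0.3000·70 + 0.0000·130) / 0.2400 = 21.00 / 0.2400 = 87.50
  x_3 = (0.3200·130 + 0.2500·70 + 0.4800·130) / 0.2400 = 121.50 / 0.2400 = 506.25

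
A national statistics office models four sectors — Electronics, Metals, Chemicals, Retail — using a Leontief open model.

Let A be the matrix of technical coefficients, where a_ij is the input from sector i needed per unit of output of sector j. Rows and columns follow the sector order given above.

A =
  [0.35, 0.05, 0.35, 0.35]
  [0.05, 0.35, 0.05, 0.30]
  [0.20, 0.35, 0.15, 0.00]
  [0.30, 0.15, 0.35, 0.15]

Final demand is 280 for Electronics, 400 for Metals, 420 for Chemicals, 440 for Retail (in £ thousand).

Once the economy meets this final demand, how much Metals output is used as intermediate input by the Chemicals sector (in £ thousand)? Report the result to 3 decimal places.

z_MC = 122.423

I − A =
  [   0.65    -0.05    -0.35    -0.35]
  [  -0.05     0.65    -0.05    -0.30]
  [  -0.20    -0.35     0.85     0.00]
  [  -0.30    -0.15    -0.35     0.85]
Compute the cofactors C_ij = (−1)^(i+j)·(3×3 minor ij) of I−A; the adjugate is their transpose:
adj(I−A) = Cᵀ =
  [ 0.379750   0.227750   0.267250   0.236750]
  [ 0.142125   0.296375   0.143125   0.163125]
  [ 0.147875   0.175625   0.252375   0.122875]
  [ 0.220000   0.205000   0.223500   0.293500]
det(I−A) = Σ_j (I−A)_1j·C_1j = (0.65)(0.379750) + (-0.05)(0.142125) + (-0.35)(0.147875) + (-0.35)(0.220000) = 0.110975
(I − A)⁻¹ = adj(I−A) / det(I−A) ≈
  [   3.4219     2.0523     2.4082     2.1334]
  [   1.2807     2.6706     1.2897     1.4699]
  [   1.3325     1.5826     2.2742     1.1072]
  [   1.9824     1.8473     2.0140     2.6447]
First solve x = (I − A)⁻¹ d = adj(I−A)·d / det(I−A); in particular x_C = (0.147875·280 + 0.175625·400 + 0.252375·420 + 0.122875·440) / 0.110975 = 271.7175 / 0.110975 ≈ 2448.45686.
Intermediate flow from M to C: z_MC = a_MC · x_C = 0.05 × 271.7175 / 0.110975 = 13.585875 / 0.110975 ≈ 122.423.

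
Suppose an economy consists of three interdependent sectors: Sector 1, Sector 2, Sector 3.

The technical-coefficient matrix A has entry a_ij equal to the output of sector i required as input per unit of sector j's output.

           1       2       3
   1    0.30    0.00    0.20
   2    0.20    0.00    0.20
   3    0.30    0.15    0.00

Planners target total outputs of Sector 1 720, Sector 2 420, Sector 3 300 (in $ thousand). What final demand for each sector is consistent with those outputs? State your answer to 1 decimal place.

d_1 = 444.0, d_2 = 216.0, d_3 = 21.0

I − A =
  [   0.70     0.00    -0.20]
  [  -0.20     1.00    -0.20]
  [  -0.30    -0.15     1.00]
d = (I − A) x:
  d_1 = (+0.70)·720 + (+0.00)·420 + (-0.20)·300 = 444.0
  d_2 = (-0.20)·720 + (+1.00)·420 + (-0.20)·300 = 216.0
  d_3 = (-0.30)·720 + (-0.15)·420 + (+1.00)·300 = 21.0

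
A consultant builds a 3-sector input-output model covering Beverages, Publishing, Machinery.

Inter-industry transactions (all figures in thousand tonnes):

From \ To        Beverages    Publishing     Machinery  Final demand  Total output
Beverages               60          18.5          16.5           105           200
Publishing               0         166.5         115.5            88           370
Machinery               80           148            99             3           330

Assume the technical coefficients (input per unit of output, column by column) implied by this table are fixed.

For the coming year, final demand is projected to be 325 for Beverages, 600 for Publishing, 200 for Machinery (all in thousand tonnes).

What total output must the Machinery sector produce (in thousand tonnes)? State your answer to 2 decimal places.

x_3 = 2140.07

Technical coefficients a_ij = z_ij / X_j:
  a_11 = 60/200 = 0.30, a_21 = 0/200 = 0.00, a_31 = 80/200 = 0.40
  a_12 = 18.5/370 = 0.05, a_22 = 166.5/370 = 0.45, a_32 = 148/370 = 0.40
  a_13 = 16.5/330 = 0.05, a_23 = 115.5/330 = 0.35, a_33 = 99/330 = 0.30
I − A =
  [   0.70    -0.05    -0.05]
  [   0.00     0.55    -0.35]
  [  -0.40    -0.40     0.70]
Cofactors of I−A, C_ij = (−1)^(i+j)·(minor ij) (rows/columns in the sector order above):
  C_11 = (0.55)(0.70) − (-0.35)(-0.40) = 0.2450
  C_12 = −[(0.00)(0.70) − (-0.35)(-0.40)] = 0.1400
  C_13 = (0.00)(-0.40) − (0.55)(-0.40) = 0.2200
  C_21 = −[(-0.05)(0.70) − (-0.05)(-0.40)] = 0.0550
  C_22 = (0.70)(0.70) − (-0.05)(-0.40) = 0.4700
  C_23 = −[(0.70)(-0.40) − (-0.05)(-0.40)] = 0.3000
  C_31 = (-0.05)(-0.35) − (-0.05)(0.55) = 0.0450
  C_32 = −[(0.70)(-0.35) − (-0.05)(0.00)] = 0.2450
  C_33 = (0.70)(0.55) − (-0.05)(0.00) = 0.3850
det(I−A) = Σ_j (I−A)_1j·C_1j = (0.70)(0.2450) + (-0.05)(0.1400) + (-0.05)(0.2200) = 0.1535
adj(I−A) = Cᵀ =
  [ 0.2450   0.0550   0.0450]
  [ 0.1400   0.4700   0.2450]
  [ 0.2200   0.3000   0.3850]
(I − A)⁻¹ = adj(I−A) / det(I−A) ≈
  [   1.5961     0.3583     0.2932]
  [   0.9121     3.0619     1.5961]
  [   1.4332     1.9544     2.5081]
x = (I − A)⁻¹ d = adj(I−A)·d / det(I−A), with det(I−A) = 0.1535:
  x_1 = (0.2450·325 + 0.0550·600 + 0.0450·200) / 0.1535 = 121.625 / 0.1535 ≈ 792.35
  x_2 = (0.1400·325 + 0.4700·600 + 0.2450·200) / 0.1535 = 376.50 / 0.1535 ≈ 2452.77
  x_3 = (0.2200·325 + 0.3000·600 + 0.3850·200) / 0.1535 = 328.50 / 0.1535 ≈ 2140.07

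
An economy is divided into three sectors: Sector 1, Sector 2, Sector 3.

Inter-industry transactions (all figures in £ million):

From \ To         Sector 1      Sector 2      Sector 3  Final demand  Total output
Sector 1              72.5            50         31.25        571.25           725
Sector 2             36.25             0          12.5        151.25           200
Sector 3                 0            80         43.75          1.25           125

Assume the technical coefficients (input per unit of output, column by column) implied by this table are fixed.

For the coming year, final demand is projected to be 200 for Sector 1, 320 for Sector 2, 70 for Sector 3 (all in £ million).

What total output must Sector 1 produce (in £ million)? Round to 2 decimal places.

Technical coefficients a_ij = z_ij / X_j:
  a_11 = 72.5/725 = 0.10, a_21 = 36.25/725 = 0.05, a_31 = 0/725 = 0.00
  a_12 = 50/200 = 0.25, a_22 = 0/200 = 0.00, a_32 = 80/200 = 0.40
  a_13 = 31.25/125 = 0.25, a_23 = 12.5/125 = 0.10, a_33 = 43.75/125 = 0.35
I − A =
  [   0.90    -0.25    -0.25]
  [  -0.05     1.00    -0.10]
  [   0.00    -0.40     0.65]
Cofactors of I−A, C_ij = (−1)^(i+j)·(minor ij) (rows/columns in the sector order above):
  C_11 = (1.00)(0.65) − (-0.10)(-0.40) = 0.6100
  C_12 = −[(-0.05)(0.65) − (-0.10)(0.00)] = 0.0325
  C_13 = (-0.05)(-0.40) − (1.00)(0.00) = 0.0200
  C_21 = −[(-0.25)(0.65) − (-0.25)(-0.40)] = 0.2625
  C_22 = (0.90)(0.65) − (-0.25)(0.00) = 0.5850
  C_23 = −[(0.90)(-0.40) − (-0.25)(0.00)] = 0.3600
  C_31 = (-0.25)(-0.10) − (-0.25)(1.00) = 0.2750
  C_32 = −[(0.90)(-0.10) − (-0.25)(-0.05)] = 0.1025
  C_33 = (0.90)(1.00) − (-0.25)(-0.05) = 0.8875
det(I−A) = Σ_j (I−A)_1j·C_1j = (0.90)(0.6100) + (-0.25)(0.0325) + (-0.25)(0.0200) = 0.535875
adj(I−A) = Cᵀ =
  [ 0.6100   0.2625   0.2750]
  [ 0.0325   0.5850   0.1025]
  [ 0.0200   0.3600   0.8875]
(I − A)⁻¹ = adj(I−A) / det(I−A) ≈
  [   1.1383     0.4899     0.5132]
  [   0.0606     1.0917     0.1913]
  [   0.0373     0.6718     1.6562]
x = (I − A)⁻¹ d = adj(I−A)·d / det(I−A), with det(I−A) = 0.535875:
  x_1 = (0.6100·200 + 0.2625·320 + 0.2750·70) / 0.535875 = 225.25 / 0.535875 ≈ 420.34
  x_2 = (0.0325·200 + 0.5850·320 + 0.1025·70) / 0.535875 = 200.875 / 0.535875 ≈ 374.85
  x_3 = (0.0200·200 + 0.3600·320 + 0.8875·70) / 0.535875 = 181.325 / 0.535875 ≈ 338.37

x_1 = 420.34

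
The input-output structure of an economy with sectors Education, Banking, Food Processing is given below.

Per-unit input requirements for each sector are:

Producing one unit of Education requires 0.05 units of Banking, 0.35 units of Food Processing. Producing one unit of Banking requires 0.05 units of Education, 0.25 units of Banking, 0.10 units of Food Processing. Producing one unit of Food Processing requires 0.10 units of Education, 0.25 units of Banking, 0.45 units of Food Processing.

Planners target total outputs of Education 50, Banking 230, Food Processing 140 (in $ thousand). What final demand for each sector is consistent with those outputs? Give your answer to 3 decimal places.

d_1 = 24.500, d_2 = 135.000, d_3 = 36.500

I − A =
  [   1.00    -0.05    -0.10]
  [  -0.05     0.75    -0.25]
  [  -0.35    -0.10     0.55]
d = (I − A) x:
  d_1 = (+1.00)·50 + (-0.05)·230 + (-0.10)·140 = 24.500
  d_2 = (-0.05)·50 + (+0.75)·230 + (-0.25)·140 = 135.000
  d_3 = (-0.35)·50 + (-0.10)·230 + (+0.55)·140 = 36.500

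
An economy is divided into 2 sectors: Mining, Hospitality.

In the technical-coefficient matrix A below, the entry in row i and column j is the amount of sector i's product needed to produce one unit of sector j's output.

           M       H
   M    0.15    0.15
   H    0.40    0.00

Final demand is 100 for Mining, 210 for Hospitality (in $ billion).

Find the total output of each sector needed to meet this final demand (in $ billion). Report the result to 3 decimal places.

x_M = 166.456, x_H = 276.582

I − A =
  [   0.85    -0.15]
  [  -0.40     1.00]
det(I−A) = (0.85)(1.00) − (-0.15)(-0.40) = 0.7900
adj(I−A) = [[1.00, 0.15], [0.40, 0.85]]
(I − A)⁻¹ = adj(I−A) / det(I−A) ≈
  [   1.2658     0.1899]
  [   0.5063     1.0759]
x = (I − A)⁻¹ d = adj(I−A)·d / det(I−A), with det(I−A) = 0.7900:
  x_M = (1.00·100 + 0.15·210) / 0.7900 = 131.50 / 0.7900 ≈ 166.456
  x_H = (0.40·100 + 0.85·210) / 0.7900 = 218.50 / 0.7900 ≈ 276.582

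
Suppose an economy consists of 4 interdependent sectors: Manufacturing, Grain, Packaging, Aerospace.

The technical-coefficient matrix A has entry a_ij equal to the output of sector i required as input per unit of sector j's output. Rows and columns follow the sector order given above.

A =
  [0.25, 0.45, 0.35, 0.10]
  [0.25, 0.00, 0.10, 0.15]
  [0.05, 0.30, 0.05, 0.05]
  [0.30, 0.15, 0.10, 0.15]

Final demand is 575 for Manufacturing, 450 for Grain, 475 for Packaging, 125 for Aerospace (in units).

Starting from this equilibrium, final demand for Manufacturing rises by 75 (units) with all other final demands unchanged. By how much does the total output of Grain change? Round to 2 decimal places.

I − A =
  [   0.75    -0.45    -0.35    -0.10]
  [  -0.25     1.00    -0.10    -0.15]
  [  -0.05    -0.30     0.95    -0.05]
  [  -0.30    -0.15    -0.10     0.85]
Compute the cofactors C_ij = (−1)^(i+j)·(3×3 minor ij) of I−A; the adjugate is their transpose:
adj(I−A) = Cᵀ =
  [ 0.750375   0.470250   0.346125   0.191625]
  [ 0.249875   0.552750   0.164625   0.136625]
  [ 0.135500   0.214500   0.471000   0.081500]
  [ 0.324875   0.288750   0.206625   0.537125]
det(I−A) = Σ_j (I−A)_1j·C_1j = (0.75)(0.750375) + (-0.45)(0.249875) + (-0.35)(0.135500) + (-0.10)(0.324875) = 0.370425
(I − A)⁻¹ = adj(I−A) / det(I−A) ≈
  [   2.0257     1.2695     0.9344     0.5173]
  [   0.6746     1.4922     0.4444     0.3688]
  [   0.3658     0.5791     1.2715     0.2200]
  [   0.8770     0.7795     0.5578     1.4500]
Δx = (I − A)⁻¹ Δd with Δd having +75 in the Manufacturing component and 0 elsewhere.
So Δx_2 = L_21 · (+75), where L_21 = adj(I−A)_21 / det(I−A) = 0.249875 / 0.370425.
Δx_2 = 0.249875 × (+75) / 0.370425 = 18.740625 / 0.370425 ≈ 50.59.

Δx_2 = 50.59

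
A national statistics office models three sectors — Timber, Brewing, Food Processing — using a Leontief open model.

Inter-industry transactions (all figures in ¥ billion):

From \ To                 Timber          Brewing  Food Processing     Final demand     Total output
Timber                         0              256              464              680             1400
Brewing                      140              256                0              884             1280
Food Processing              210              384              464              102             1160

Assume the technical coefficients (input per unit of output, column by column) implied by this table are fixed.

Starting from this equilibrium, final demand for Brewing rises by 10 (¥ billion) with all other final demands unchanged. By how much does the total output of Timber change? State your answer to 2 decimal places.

Technical coefficients a_ij = z_ij / X_j:
  a_11 = 0/1400 = 0.00, a_21 = 140/1400 = 0.10, a_31 = 210/1400 = 0.15
  a_12 = 256/1280 = 0.20, a_22 = 256/1280 = 0.20, a_32 = 384/1280 = 0.30
  a_13 = 464/1160 = 0.40, a_23 = 0/1160 = 0.00, a_33 = 464/1160 = 0.40
I − A =
  [   1.00    -0.20    -0.40]
  [  -0.10     0.80     0.00]
  [  -0.15    -0.30     0.60]
Cofactors of I−A, C_ij = (−1)^(i+j)·(minor ij) (rows/columns in the sector order above):
  C_11 = (0.80)(0.60) − (0.00)(-0.30) = 0.4800
  C_12 = −[(-0.10)(0.60) − (0.00)(-0.15)] = 0.0600
  C_13 = (-0.10)(-0.30) − (0.80)(-0.15) = 0.1500
  C_21 = −[(-0.20)(0.60) − (-0.40)(-0.30)] = 0.2400
  C_22 = (1.00)(0.60) − (-0.40)(-0.15) = 0.5400
  C_23 = −[(1.00)(-0.30) − (-0.20)(-0.15)] = 0.3300
  C_31 = (-0.20)(0.00) − (-0.40)(0.80) = 0.3200
  C_32 = −[(1.00)(0.00) − (-0.40)(-0.10)] = 0.0400
  C_33 = (1.00)(0.80) − (-0.20)(-0.10) = 0.7800
det(I−A) = Σ_j (I−A)_1j·C_1j = (1.00)(0.4800) + (-0.20)(0.0600) + (-0.40)(0.1500) = 0.4080
adj(I−A) = Cᵀ =
  [ 0.4800   0.2400   0.3200]
  [ 0.0600   0.5400   0.0400]
  [ 0.1500   0.3300   0.7800]
(I − A)⁻¹ = adj(I−A) / det(I−A) ≈
  [   1.1765     0.5882     0.7843]
  [   0.1471     1.3235     0.0980]
  [   0.3676     0.8088     1.9118]
Δx = (I − A)⁻¹ Δd with Δd having +10 in the Brewing component and 0 elsewhere.
So Δx_1 = L_12 · (+10), where L_12 = adj(I−A)_12 / det(I−A) = 0.2400 / 0.4080.
Δx_1 = 0.2400 × (+10) / 0.4080 = 2.40 / 0.4080 ≈ 5.88.

Δx_1 = 5.88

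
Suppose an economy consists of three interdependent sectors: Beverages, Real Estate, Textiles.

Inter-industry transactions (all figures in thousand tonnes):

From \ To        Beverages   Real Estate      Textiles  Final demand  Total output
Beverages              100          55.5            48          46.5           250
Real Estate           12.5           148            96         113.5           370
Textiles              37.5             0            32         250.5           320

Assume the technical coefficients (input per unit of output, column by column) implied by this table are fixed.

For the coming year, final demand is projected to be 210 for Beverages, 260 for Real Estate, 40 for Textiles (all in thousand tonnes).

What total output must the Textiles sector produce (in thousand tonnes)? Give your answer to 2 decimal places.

Technical coefficients a_ij = z_ij / X_j:
  a_11 = 100/250 = 0.40, a_21 = 12.5/250 = 0.05, a_31 = 37.5/250 = 0.15
  a_12 = 55.5/370 = 0.15, a_22 = 148/370 = 0.40, a_32 = 0/370 = 0.00
  a_13 = 48/320 = 0.15, a_23 = 96/320 = 0.30, a_33 = 32/320 = 0.10
I − A =
  [   0.60    -0.15    -0.15]
  [  -0.05     0.60    -0.30]
  [  -0.15     0.00     0.90]
Cofactors of I−A, C_ij = (−1)^(i+j)·(minor ij) (rows/columns in the sector order above):
  C_11 = (0.60)(0.90) − (-0.30)(0.00) = 0.5400
  C_12 = −[(-0.05)(0.90) − (-0.30)(-0.15)] = 0.0900
  C_13 = (-0.05)(0.00) − (0.60)(-0.15) = 0.0900
  C_21 = −[(-0.15)(0.90) − (-0.15)(0.00)] = 0.1350
  C_22 = (0.60)(0.90) − (-0.15)(-0.15) = 0.5175
  C_23 = −[(0.60)(0.00) − (-0.15)(-0.15)] = 0.0225
  C_31 = (-0.15)(-0.30) − (-0.15)(0.60) = 0.1350
  C_32 = −[(0.60)(-0.30) − (-0.15)(-0.05)] = 0.1875
  C_33 = (0.60)(0.60) − (-0.15)(-0.05) = 0.3525
det(I−A) = Σ_j (I−A)_1j·C_1j = (0.60)(0.5400) + (-0.15)(0.0900) + (-0.15)(0.0900) = 0.2970
adj(I−A) = Cᵀ =
  [ 0.5400   0.1350   0.1350]
  [ 0.0900   0.5175   0.1875]
  [ 0.0900   0.0225   0.3525]
(I − A)⁻¹ = adj(I−A) / det(I−A) ≈
  [   1.8182     0.4545     0.4545]
  [   0.3030     1.7424     0.6313]
  [   0.3030     0.0758     1.1869]
x = (I − A)⁻¹ d = adj(I−A)·d / det(I−A), with det(I−A) = 0.2970:
  x_1 = (0.5400·210 + 0.1350·260 + 0.1350·40) / 0.2970 = 153.90 / 0.2970 ≈ 518.18
  x_2 = (0.0900·210 + 0.5175·260 + 0.1875·40) / 0.2970 = 160.95 / 0.2970 ≈ 541.92
  x_3 = (0.0900·210 + 0.0225·260 + 0.3525·40) / 0.2970 = 38.85 / 0.2970 ≈ 130.81

x_3 = 130.81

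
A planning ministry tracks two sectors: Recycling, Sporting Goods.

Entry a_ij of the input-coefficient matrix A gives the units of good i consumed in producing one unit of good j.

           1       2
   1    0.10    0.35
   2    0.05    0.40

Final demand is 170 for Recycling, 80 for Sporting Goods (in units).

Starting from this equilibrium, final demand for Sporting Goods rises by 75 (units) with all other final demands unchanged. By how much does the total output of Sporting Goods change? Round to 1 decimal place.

Δx_2 = 129.2

I − A =
  [   0.90    -0.35]
  [  -0.05     0.60]
det(I−A) = (0.90)(0.60) − (-0.35)(-0.05) = 0.5225
adj(I−A) = [[0.60, 0.35], [0.05, 0.90]]
(I − A)⁻¹ = adj(I−A) / det(I−A) ≈
  [   1.1483     0.6699]
  [   0.0957     1.7225]
Δx = (I − A)⁻¹ Δd with Δd having +75 in the Sporting Goods component and 0 elsewhere.
So Δx_2 = L_22 · (+75), where L_22 = adj(I−A)_22 / det(I−A) = 0.90 / 0.5225.
Δx_2 = 0.90 × (+75) / 0.5225 = 67.50 / 0.5225 ≈ 129.2.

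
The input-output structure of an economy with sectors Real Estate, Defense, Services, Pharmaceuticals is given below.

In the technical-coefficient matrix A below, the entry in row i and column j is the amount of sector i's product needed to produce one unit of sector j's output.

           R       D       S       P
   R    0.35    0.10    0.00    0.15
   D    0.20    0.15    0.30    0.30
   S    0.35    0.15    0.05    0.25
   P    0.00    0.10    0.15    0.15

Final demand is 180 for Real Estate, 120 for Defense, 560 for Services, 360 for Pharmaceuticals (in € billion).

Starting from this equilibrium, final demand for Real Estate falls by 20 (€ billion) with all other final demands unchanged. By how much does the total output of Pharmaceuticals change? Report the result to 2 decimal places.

Δx_P = -4.69

I − A =
  [   0.65    -0.10     0.00    -0.15]
  [  -0.20     0.85    -0.30    -0.30]
  [  -0.35    -0.15     0.95    -0.25]
  [   0.00    -0.10    -0.15     0.85]
Compute the cofactors C_ij = (−1)^(i+j)·(3×3 minor ij) of I−A; the adjugate is their transpose:
adj(I−A) = Cᵀ =
  [ 0.573500   0.094625   0.053625   0.150375]
  [ 0.259000   0.492625   0.199500   0.278250]
  [ 0.272875   0.134125   0.430125   0.222000]
  [ 0.078625   0.081625   0.099375   0.466125]
det(I−A) = Σ_j (I−A)_1j·C_1j = (0.65)(0.573500) + (-0.10)(0.259000) + (0.00)(0.272875) + (-0.15)(0.078625) = 0.33508125
(I − A)⁻¹ = adj(I−A) / det(I−A) ≈
  [   1.7115     0.2824     0.1600     0.4488]
  [   0.7729     1.4702     0.5954     0.8304]
  [   0.8144     0.4003     1.2836     0.6625]
  [   0.2346     0.2436     0.2966     1.3911]
Δx = (I − A)⁻¹ Δd with Δd having -20 in the Real Estate component and 0 elsewhere.
So Δx_P = L_PR · (-20), where L_PR = adj(I−A)_PR / det(I−A) = 0.078625 / 0.33508125.
Δx_P = 0.078625 × (-20) / 0.33508125 = -1.5725 / 0.33508125 ≈ -4.69.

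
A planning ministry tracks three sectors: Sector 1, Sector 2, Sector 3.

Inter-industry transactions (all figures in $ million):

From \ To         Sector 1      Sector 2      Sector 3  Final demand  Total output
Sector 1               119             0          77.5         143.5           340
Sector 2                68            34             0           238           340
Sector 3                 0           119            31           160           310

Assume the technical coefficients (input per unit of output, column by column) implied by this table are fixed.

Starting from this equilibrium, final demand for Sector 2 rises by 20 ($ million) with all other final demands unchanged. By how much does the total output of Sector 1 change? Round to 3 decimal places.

Δx_1 = 3.438

Technical coefficients a_ij = z_ij / X_j:
  a_11 = 119/340 = 0.35, a_21 = 68/340 = 0.20, a_31 = 0/340 = 0.00
  a_12 = 0/340 = 0.00, a_22 = 34/340 = 0.10, a_32 = 119/340 = 0.35
  a_13 = 77.5/310 = 0.25, a_23 = 0/310 = 0.00, a_33 = 31/310 = 0.10
I − A =
  [   0.65     0.00    -0.25]
  [  -0.20     0.90     0.00]
  [   0.00    -0.35     0.90]
Cofactors of I−A, C_ij = (−1)^(i+j)·(minor ij) (rows/columns in the sector order above):
  C_11 = (0.90)(0.90) − (0.00)(-0.35) = 0.8100
  C_12 = −[(-0.20)(0.90) − (0.00)(0.00)] = 0.1800
  C_13 = (-0.20)(-0.35) − (0.90)(0.00) = 0.0700
  C_21 = −[(0.00)(0.90) − (-0.25)(-0.35)] = 0.0875
  C_22 = (0.65)(0.90) − (-0.25)(0.00) = 0.5850
  C_23 = −[(0.65)(-0.35) − (0.00)(0.00)] = 0.2275
  C_31 = (0.00)(0.00) − (-0.25)(0.90) = 0.2250
  C_32 = −[(0.65)(0.00) − (-0.25)(-0.20)] = 0.0500
  C_33 = (0.65)(0.90) − (0.00)(-0.20) = 0.5850
det(I−A) = Σ_j (I−A)_1j·C_1j = (0.65)(0.8100) + (0.00)(0.1800) + (-0.25)(0.0700) = 0.5090
adj(I−A) = Cᵀ =
  [ 0.8100   0.0875   0.2250]
  [ 0.1800   0.5850   0.0500]
  [ 0.0700   0.2275   0.5850]
(I − A)⁻¹ = adj(I−A) / det(I−A) ≈
  [   1.5914     0.1719     0.4420]
  [   0.3536     1.1493     0.0982]
  [   0.1375     0.4470     1.1493]
Δx = (I − A)⁻¹ Δd with Δd having +20 in the Sector 2 component and 0 elsewhere.
So Δx_1 = L_12 · (+20), where L_12 = adj(I−A)_12 / det(I−A) = 0.0875 / 0.5090.
Δx_1 = 0.0875 × (+20) / 0.5090 = 1.75 / 0.5090 ≈ 3.438.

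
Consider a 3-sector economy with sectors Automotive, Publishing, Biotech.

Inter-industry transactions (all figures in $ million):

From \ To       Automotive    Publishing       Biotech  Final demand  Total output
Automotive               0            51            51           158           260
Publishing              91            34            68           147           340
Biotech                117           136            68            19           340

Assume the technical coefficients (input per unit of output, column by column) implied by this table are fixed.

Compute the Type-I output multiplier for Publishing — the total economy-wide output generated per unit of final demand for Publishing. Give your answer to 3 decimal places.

Technical coefficients a_ij = z_ij / X_j:
  a_11 = 0/260 = 0.00, a_21 = 91/260 = 0.35, a_31 = 117/260 = 0.45
  a_12 = 51/340 = 0.15, a_22 = 34/340 = 0.10, a_32 = 136/340 = 0.40
  a_13 = 51/340 = 0.15, a_23 = 68/340 = 0.20, a_33 = 68/340 = 0.20
I − A =
  [   1.00    -0.15    -0.15]
  [  -0.35     0.90    -0.20]
  [  -0.45    -0.40     0.80]
Cofactors of I−A, C_ij = (−1)^(i+j)·(minor ij) (rows/columns in the sector order above):
  C_11 = (0.90)(0.80) − (-0.20)(-0.40) = 0.6400
  C_12 = −[(-0.35)(0.80) − (-0.20)(-0.45)] = 0.3700
  C_13 = (-0.35)(-0.40) − (0.90)(-0.45) = 0.5450
  C_21 = −[(-0.15)(0.80) − (-0.15)(-0.40)] = 0.1800
  C_22 = (1.00)(0.80) − (-0.15)(-0.45) = 0.7325
  C_23 = −[(1.00)(-0.40) − (-0.15)(-0.45)] = 0.4675
  C_31 = (-0.15)(-0.20) − (-0.15)(0.90) = 0.1650
  C_32 = −[(1.00)(-0.20) − (-0.15)(-0.35)] = 0.2525
  C_33 = (1.00)(0.90) − (-0.15)(-0.35) = 0.8475
det(I−A) = Σ_j (I−A)_1j·C_1j = (1.00)(0.6400) + (-0.15)(0.3700) + (-0.15)(0.5450) = 0.50275
adj(I−A) = Cᵀ =
  [ 0.6400   0.1800   0.1650]
  [ 0.3700   0.7325   0.2525]
  [ 0.5450   0.4675   0.8475]
(I − A)⁻¹ = adj(I−A) / det(I−A) ≈
  [   1.2730     0.3580     0.3282]
  [   0.7360     1.4570     0.5022]
  [   1.0840     0.9299     1.6857]
The output multiplier for sector j is the column-j sum of the Leontief inverse (I − A)⁻¹ = adj(I−A) / det(I−A).
Column 2 of adj(I−A): (0.1800, 0.7325, 0.4675); det(I−A) = 0.50275.
m_2 = (0.1800 + 0.7325 + 0.4675) / 0.50275 = 1.38 / 0.50275 ≈ 2.745.

m_2 = 2.745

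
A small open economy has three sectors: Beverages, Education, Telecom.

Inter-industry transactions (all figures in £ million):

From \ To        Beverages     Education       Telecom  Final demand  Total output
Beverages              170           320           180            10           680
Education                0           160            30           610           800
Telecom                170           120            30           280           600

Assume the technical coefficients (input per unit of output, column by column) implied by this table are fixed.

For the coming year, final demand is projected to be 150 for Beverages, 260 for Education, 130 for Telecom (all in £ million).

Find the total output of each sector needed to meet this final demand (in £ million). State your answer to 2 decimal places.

x_B = 514.99, x_E = 345.43, x_T = 326.91

Technical coefficients a_ij = z_ij / X_j:
  a_BB = 170/680 = 0.25, a_EB = 0/680 = 0.00, a_TB = 170/680 = 0.25
  a_BE = 320/800 = 0.40, a_EE = 160/800 = 0.20, a_TE = 120/800 = 0.15
  a_BT = 180/600 = 0.30, a_ET = 30/600 = 0.05, a_TT = 30/600 = 0.05
I − A =
  [   0.75    -0.40    -0.30]
  [   0.00     0.80    -0.05]
  [  -0.25    -0.15     0.95]
Cofactors of I−A, C_ij = (−1)^(i+j)·(minor ij) (rows/columns in the sector order above):
  C_11 = (0.80)(0.95) − (-0.05)(-0.15) = 0.7525
  C_12 = −[(0.00)(0.95) − (-0.05)(-0.25)] = 0.0125
  C_13 = (0.00)(-0.15) − (0.80)(-0.25) = 0.2000
  C_21 = −[(-0.40)(0.95) − (-0.30)(-0.15)] = 0.4250
  C_22 = (0.75)(0.95) − (-0.30)(-0.25) = 0.6375
  C_23 = −[(0.75)(-0.15) − (-0.40)(-0.25)] = 0.2125
  C_31 = (-0.40)(-0.05) − (-0.30)(0.80) = 0.2600
  C_32 = −[(0.75)(-0.05) − (-0.30)(0.00)] = 0.0375
  C_33 = (0.75)(0.80) − (-0.40)(0.00) = 0.6000
det(I−A) = Σ_j (I−A)_1j·C_1j = (0.75)(0.7525) + (-0.40)(0.0125) + (-0.30)(0.2000) = 0.499375
adj(I−A) = Cᵀ =
  [ 0.7525   0.4250   0.2600]
  [ 0.0125   0.6375   0.0375]
  [ 0.2000   0.2125   0.6000]
(I − A)⁻¹ = adj(I−A) / det(I−A) ≈
  [   1.5069     0.8511     0.5207]
  [   0.0250     1.2766     0.0751]
  [   0.4005     0.4255     1.2015]
x = (I − A)⁻¹ d = adj(I−A)·d / det(I−A), with det(I−A) = 0.499375:
  x_B = (0.7525·150 + 0.4250·260 + 0.2600·130) / 0.499375 = 257.175 / 0.499375 ≈ 514.99
  x_E = (0.0125·150 + 0.6375·260 + 0.0375·130) / 0.499375 = 172.50 / 0.499375 ≈ 345.43
  x_T = (0.2000·150 + 0.2125·260 + 0.6000·130) / 0.499375 = 163.25 / 0.499375 ≈ 326.91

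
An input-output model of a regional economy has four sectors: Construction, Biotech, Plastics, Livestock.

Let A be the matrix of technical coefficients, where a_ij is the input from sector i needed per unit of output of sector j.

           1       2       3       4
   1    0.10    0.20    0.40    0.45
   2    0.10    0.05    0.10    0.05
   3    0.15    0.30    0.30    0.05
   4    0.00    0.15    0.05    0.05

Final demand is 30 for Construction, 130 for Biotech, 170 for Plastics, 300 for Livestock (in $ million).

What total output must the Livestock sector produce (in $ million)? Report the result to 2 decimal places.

x_4 = 382.78

I − A =
  [   0.90    -0.20    -0.40    -0.45]
  [  -0.10     0.95    -0.10    -0.05]
  [  -0.15    -0.30     0.70    -0.05]
  [   0.00    -0.15    -0.05     0.95]
Compute the cofactors C_ij = (−1)^(i+j)·(3×3 minor ij) of I−A; the adjugate is their transpose:
adj(I−A) = Cᵀ =
  [ 0.594125   0.303500   0.405625   0.318750]
  [ 0.080875   0.535875   0.128000   0.073250]
  [ 0.163500   0.301875   0.779750   0.134375]
  [ 0.021375   0.100500   0.061250   0.485500]
det(I−A) = Σ_j (I−A)_1j·C_1j = (0.90)(0.594125) + (-0.20)(0.080875) + (-0.40)(0.163500) + (-0.45)(0.021375) = 0.44351875
(I − A)⁻¹ = adj(I−A) / det(I−A) ≈
  [   1.3396     0.6843     0.9146     0.7187]
  [   0.1823     1.2082     0.2886     0.1652]
  [   0.3686     0.6806     1.7581     0.3030]
  [   0.0482     0.2266     0.1381     1.0947]
x = (I − A)⁻¹ d = adj(I−A)·d / det(I−A), with det(I−A) = 0.44351875:
  x_1 = (0.594125·30 + 0.303500·130 + 0.405625·170 + 0.318750·300) / 0.44351875 = 221.86 / 0.44351875 ≈ 500.23
  x_2 = (0.080875·30 + 0.535875·130 + 0.128000·170 + 0.073250·300) / 0.44351875 = 115.825 / 0.44351875 ≈ 261.15
  x_3 = (0.163500·30 + 0.301875·130 + 0.779750·170 + 0.134375·300) / 0.44351875 = 217.01875 / 0.44351875 ≈ 489.31
  x_4 = (0.021375·30 + 0.100500·130 + 0.061250·170 + 0.485500·300) / 0.44351875 = 169.76875 / 0.44351875 ≈ 382.78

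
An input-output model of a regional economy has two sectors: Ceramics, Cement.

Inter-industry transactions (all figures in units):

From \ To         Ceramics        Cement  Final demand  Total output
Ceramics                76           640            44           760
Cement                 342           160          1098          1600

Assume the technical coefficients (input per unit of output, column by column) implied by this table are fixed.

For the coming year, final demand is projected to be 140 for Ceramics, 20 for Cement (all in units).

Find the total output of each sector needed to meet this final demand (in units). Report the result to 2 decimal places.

x_1 = 212.70, x_2 = 128.57

Technical coefficients a_ij = z_ij / X_j:
  a_11 = 76/760 = 0.10, a_21 = 342/760 = 0.45
  a_12 = 640/1600 = 0.40, a_22 = 160/1600 = 0.10
I − A =
  [   0.90    -0.40]
  [  -0.45     0.90]
det(I−A) = (0.90)(0.90) − (-0.40)(-0.45) = 0.6300
adj(I−A) = [[0.90, 0.40], [0.45, 0.90]]
(I − A)⁻¹ = adj(I−A) / det(I−A) ≈
  [   1.4286     0.6349]
  [   0.7143     1.4286]
x = (I − A)⁻¹ d = adj(I−A)·d / det(I−A), with det(I−A) = 0.6300:
  x_1 = (0.90·140 + 0.40·20) / 0.6300 = 134.00 / 0.6300 ≈ 212.70
  x_2 = (0.45·140 + 0.90·20) / 0.6300 = 81.00 / 0.6300 ≈ 128.57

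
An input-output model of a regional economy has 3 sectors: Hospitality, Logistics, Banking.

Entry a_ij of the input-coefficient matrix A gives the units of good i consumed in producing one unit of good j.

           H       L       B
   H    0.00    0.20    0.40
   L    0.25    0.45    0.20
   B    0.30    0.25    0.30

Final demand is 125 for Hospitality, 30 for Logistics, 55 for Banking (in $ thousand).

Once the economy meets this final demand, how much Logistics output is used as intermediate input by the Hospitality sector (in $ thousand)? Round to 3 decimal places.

z_LH = 80.425

I − A =
  [   1.00    -0.20    -0.40]
  [  -0.25     0.55    -0.20]
  [  -0.30    -0.25     0.70]
Cofactors of I−A, C_ij = (−1)^(i+j)·(minor ij) (rows/columns in the sector order above):
  C_11 = (0.55)(0.70) − (-0.20)(-0.25) = 0.3350
  C_12 = −[(-0.25)(0.70) − (-0.20)(-0.30)] = 0.2350
  C_13 = (-0.25)(-0.25) − (0.55)(-0.30) = 0.2275
  C_21 = −[(-0.20)(0.70) − (-0.40)(-0.25)] = 0.2400
  C_22 = (1.00)(0.70) − (-0.40)(-0.30) = 0.5800
  C_23 = −[(1.00)(-0.25) − (-0.20)(-0.30)] = 0.3100
  C_31 = (-0.20)(-0.20) − (-0.40)(0.55) = 0.2600
  C_32 = −[(1.00)(-0.20) − (-0.40)(-0.25)] = 0.3000
  C_33 = (1.00)(0.55) − (-0.20)(-0.25) = 0.5000
det(I−A) = Σ_j (I−A)_1j·C_1j = (1.00)(0.3350) + (-0.20)(0.2350) + (-0.40)(0.2275) = 0.1970
adj(I−A) = Cᵀ =
  [ 0.3350   0.2400   0.2600]
  [ 0.2350   0.5800   0.3000]
  [ 0.2275   0.3100   0.5000]
(I − A)⁻¹ = adj(I−A) / det(I−A) ≈
  [   1.7005     1.2183     1.3198]
  [   1.1929     2.9442     1.5228]
  [   1.1548     1.5736     2.5381]
First solve x = (I − A)⁻¹ d = adj(I−A)·d / det(I−A); in particular x_H = (0.3350·125 + 0.2400·30 + 0.2600·55) / 0.1970 = 63.375 / 0.1970 ≈ 321.70051.
Intermediate flow from L to H: z_LH = a_LH · x_H = 0.25 × 63.375 / 0.1970 = 15.84375 / 0.1970 ≈ 80.425.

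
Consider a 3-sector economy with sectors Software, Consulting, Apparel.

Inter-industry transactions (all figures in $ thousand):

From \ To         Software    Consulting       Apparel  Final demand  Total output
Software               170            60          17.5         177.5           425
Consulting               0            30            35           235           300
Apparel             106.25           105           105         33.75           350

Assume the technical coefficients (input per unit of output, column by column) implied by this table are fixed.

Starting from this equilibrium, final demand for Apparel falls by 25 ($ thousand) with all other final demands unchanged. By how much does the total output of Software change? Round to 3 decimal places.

Δx_S = -4.769

Technical coefficients a_ij = z_ij / X_j:
  a_SS = 170/425 = 0.40, a_CS = 0/425 = 0.00, a_AS = 106.25/425 = 0.25
  a_SC = 60/300 = 0.20, a_CC = 30/300 = 0.10, a_AC = 105/300 = 0.35
  a_SA = 17.5/350 = 0.05, a_CA = 35/350 = 0.10, a_AA = 105/350 = 0.30
I − A =
  [   0.60    -0.20    -0.05]
  [   0.00     0.90    -0.10]
  [  -0.25    -0.35     0.70]
Cofactors of I−A, C_ij = (−1)^(i+j)·(minor ij) (rows/columns in the sector order above):
  C_11 = (0.90)(0.70) − (-0.10)(-0.35) = 0.5950
  C_12 = −[(0.00)(0.70) − (-0.10)(-0.25)] = 0.0250
  C_13 = (0.00)(-0.35) − (0.90)(-0.25) = 0.2250
  C_21 = −[(-0.20)(0.70) − (-0.05)(-0.35)] = 0.1575
  C_22 = (0.60)(0.70) − (-0.05)(-0.25) = 0.4075
  C_23 = −[(0.60)(-0.35) − (-0.20)(-0.25)] = 0.2600
  C_31 = (-0.20)(-0.10) − (-0.05)(0.90) = 0.0650
  C_32 = −[(0.60)(-0.10) − (-0.05)(0.00)] = 0.0600
  C_33 = (0.60)(0.90) − (-0.20)(0.00) = 0.5400
det(I−A) = Σ_j (I−A)_1j·C_1j = (0.60)(0.5950) + (-0.20)(0.0250) + (-0.05)(0.2250) = 0.34075
adj(I−A) = Cᵀ =
  [ 0.5950   0.1575   0.0650]
  [ 0.0250   0.4075   0.0600]
  [ 0.2250   0.2600   0.5400]
(I − A)⁻¹ = adj(I−A) / det(I−A) ≈
  [   1.7461     0.4622     0.1908]
  [   0.0734     1.1959     0.1761]
  [   0.6603     0.7630     1.5847]
Δx = (I − A)⁻¹ Δd with Δd having -25 in the Apparel component and 0 elsewhere.
So Δx_S = L_SA · (-25), where L_SA = adj(I−A)_SA / det(I−A) = 0.0650 / 0.34075.
Δx_S = 0.0650 × (-25) / 0.34075 = -1.625 / 0.34075 ≈ -4.769.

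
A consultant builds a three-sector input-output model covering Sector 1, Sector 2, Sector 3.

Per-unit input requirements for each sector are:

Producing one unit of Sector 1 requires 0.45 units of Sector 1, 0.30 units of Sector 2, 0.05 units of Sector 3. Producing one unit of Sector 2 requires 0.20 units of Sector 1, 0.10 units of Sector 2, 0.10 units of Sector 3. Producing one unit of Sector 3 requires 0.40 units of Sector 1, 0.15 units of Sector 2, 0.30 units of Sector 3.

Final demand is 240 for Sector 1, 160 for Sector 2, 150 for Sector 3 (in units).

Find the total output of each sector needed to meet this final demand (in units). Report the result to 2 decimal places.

x_1 = 887.25, x_2 = 532.48, x_3 = 353.73

I − A =
  [   0.55    -0.20    -0.40]
  [  -0.30     0.90    -0.15]
  [  -0.05    -0.10     0.70]
Cofactors of I−A, C_ij = (−1)^(i+j)·(minor ij) (rows/columns in the sector order above):
  C_11 = (0.90)(0.70) − (-0.15)(-0.10) = 0.6150
  C_12 = −[(-0.30)(0.70) − (-0.15)(-0.05)] = 0.2175
  C_13 = (-0.30)(-0.10) − (0.90)(-0.05) = 0.0750
  C_21 = −[(-0.20)(0.70) − (-0.40)(-0.10)] = 0.1800
  C_22 = (0.55)(0.70) − (-0.40)(-0.05) = 0.3650
  C_23 = −[(0.55)(-0.10) − (-0.20)(-0.05)] = 0.0650
  C_31 = (-0.20)(-0.15) − (-0.40)(0.90) = 0.3900
  C_32 = −[(0.55)(-0.15) − (-0.40)(-0.30)] = 0.2025
  C_33 = (0.55)(0.90) − (-0.20)(-0.30) = 0.4350
det(I−A) = Σ_j (I−A)_1j·C_1j = (0.55)(0.6150) + (-0.20)(0.2175) + (-0.40)(0.0750) = 0.26475
adj(I−A) = Cᵀ =
  [ 0.6150   0.1800   0.3900]
  [ 0.2175   0.3650   0.2025]
  [ 0.0750   0.0650   0.4350]
(I − A)⁻¹ = adj(I−A) / det(I−A) ≈
  [   2.3229     0.6799     1.4731]
  [   0.8215     1.3787     0.7649]
  [   0.2833     0.2455     1.6431]
x = (I − A)⁻¹ d = adj(I−A)·d / det(I−A), with det(I−A) = 0.26475:
  x_1 = (0.6150·240 + 0.1800·160 + 0.3900·150) / 0.26475 = 234.90 / 0.26475 ≈ 887.25
  x_2 = (0.2175·240 + 0.3650·160 + 0.2025·150) / 0.26475 = 140.975 / 0.26475 ≈ 532.48
  x_3 = (0.0750·240 + 0.0650·160 + 0.4350·150) / 0.26475 = 93.65 / 0.26475 ≈ 353.73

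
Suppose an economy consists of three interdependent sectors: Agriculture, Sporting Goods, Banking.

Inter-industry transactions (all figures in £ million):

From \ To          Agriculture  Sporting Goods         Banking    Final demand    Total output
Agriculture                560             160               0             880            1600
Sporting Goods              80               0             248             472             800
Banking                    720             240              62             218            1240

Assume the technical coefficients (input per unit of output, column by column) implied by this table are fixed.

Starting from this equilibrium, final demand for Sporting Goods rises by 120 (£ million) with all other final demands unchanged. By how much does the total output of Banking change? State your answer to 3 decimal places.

Δx_3 = 62.069

Technical coefficients a_ij = z_ij / X_j:
  a_11 = 560/1600 = 0.35, a_21 = 80/1600 = 0.05, a_31 = 720/1600 = 0.45
  a_12 = 160/800 = 0.20, a_22 = 0/800 = 0.00, a_32 = 240/800 = 0.30
  a_13 = 0/1240 = 0.00, a_23 = 248/1240 = 0.20, a_33 = 62/1240 = 0.05
I − A =
  [   0.65    -0.20     0.00]
  [  -0.05     1.00    -0.20]
  [  -0.45    -0.30     0.95]
Cofactors of I−A, C_ij = (−1)^(i+j)·(minor ij) (rows/columns in the sector order above):
  C_11 = (1.00)(0.95) − (-0.20)(-0.30) = 0.8900
  C_12 = −[(-0.05)(0.95) − (-0.20)(-0.45)] = 0.1375
  C_13 = (-0.05)(-0.30) − (1.00)(-0.45) = 0.4650
  C_21 = −[(-0.20)(0.95) − (0.00)(-0.30)] = 0.1900
  C_22 = (0.65)(0.95) − (0.00)(-0.45) = 0.6175
  C_23 = −[(0.65)(-0.30) − (-0.20)(-0.45)] = 0.2850
  C_31 = (-0.20)(-0.20) − (0.00)(1.00) = 0.0400
  C_32 = −[(0.65)(-0.20) − (0.00)(-0.05)] = 0.1300
  C_33 = (0.65)(1.00) − (-0.20)(-0.05) = 0.6400
det(I−A) = Σ_j (I−A)_1j·C_1j = (0.65)(0.8900) + (-0.20)(0.1375) + (0.00)(0.4650) = 0.5510
adj(I−A) = Cᵀ =
  [ 0.8900   0.1900   0.0400]
  [ 0.1375   0.6175   0.1300]
  [ 0.4650   0.2850   0.6400]
(I − A)⁻¹ = adj(I−A) / det(I−A) ≈
  [   1.6152     0.3448     0.0726]
  [   0.2495     1.1207     0.2359]
  [   0.8439     0.5172     1.1615]
Δx = (I − A)⁻¹ Δd with Δd having +120 in the Sporting Goods component and 0 elsewhere.
So Δx_3 = L_32 · (+120), where L_32 = adj(I−A)_32 / det(I−A) = 0.2850 / 0.5510.
Δx_3 = 0.2850 × (+120) / 0.5510 = 34.20 / 0.5510 ≈ 62.069.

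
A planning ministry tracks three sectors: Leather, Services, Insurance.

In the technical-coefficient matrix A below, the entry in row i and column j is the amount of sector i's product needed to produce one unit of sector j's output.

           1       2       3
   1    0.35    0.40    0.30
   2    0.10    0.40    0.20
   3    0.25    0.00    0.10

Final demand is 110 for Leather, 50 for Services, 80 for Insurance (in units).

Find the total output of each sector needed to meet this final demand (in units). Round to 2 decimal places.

x_1 = 392.80, x_2 = 214.80, x_3 = 198.00

I − A =
  [   0.65    -0.40    -0.30]
  [  -0.10     0.60    -0.20]
  [  -0.25     0.00     0.90]
Cofactors of I−A, C_ij = (−1)^(i+j)·(minor ij) (rows/columns in the sector order above):
  C_11 = (0.60)(0.90) − (-0.20)(0.00) = 0.5400
  C_12 = −[(-0.10)(0.90) − (-0.20)(-0.25)] = 0.1400
  C_13 = (-0.10)(0.00) − (0.60)(-0.25) = 0.1500
  C_21 = −[(-0.40)(0.90) − (-0.30)(0.00)] = 0.3600
  C_22 = (0.65)(0.90) − (-0.30)(-0.25) = 0.5100
  C_23 = −[(0.65)(0.00) − (-0.40)(-0.25)] = 0.1000
  C_31 = (-0.40)(-0.20) − (-0.30)(0.60) = 0.2600
  C_32 = −[(0.65)(-0.20) − (-0.30)(-0.10)] = 0.1600
  C_33 = (0.65)(0.60) − (-0.40)(-0.10) = 0.3500
det(I−A) = Σ_j (I−A)_1j·C_1j = (0.65)(0.5400) + (-0.40)(0.1400) + (-0.30)(0.1500) = 0.2500
adj(I−A) = Cᵀ =
  [ 0.5400   0.3600   0.2600]
  [ 0.1400   0.5100   0.1600]
  [ 0.1500   0.1000   0.3500]
(I − A)⁻¹ = adj(I−A) / det(I−A) ≈
  [   2.1600     1.4400     1.0400]
  [   0.5600     2.0400     0.6400]
  [   0.6000     0.4000     1.4000]
x = (I − A)⁻¹ d = adj(I−A)·d / det(I−A), with det(I−A) = 0.2500:
  x_1 = (0.5400·110 + 0.3600·50 + 0.2600·80) / 0.2500 = 98.20 / 0.2500 = 392.80
  x_2 = (0.1400·110 + 0.5100·50 + 0.1600·80) / 0.2500 = 53.70 / 0.2500 = 214.80
  x_3 = (0.1500·110 + 0.1000·50 + 0.3500·80) / 0.2500 = 49.50 / 0.2500 = 198.00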